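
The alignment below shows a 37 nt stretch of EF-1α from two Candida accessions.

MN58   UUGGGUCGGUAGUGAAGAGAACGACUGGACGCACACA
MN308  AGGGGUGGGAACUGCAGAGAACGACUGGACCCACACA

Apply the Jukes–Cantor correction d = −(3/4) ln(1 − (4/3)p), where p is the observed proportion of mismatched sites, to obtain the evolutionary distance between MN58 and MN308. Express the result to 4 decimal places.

Differing sites — 1:U/A; 2:U/G; 7:C/G; 10:U/A; 12:G/C; 15:A/C; 31:G/C.
p = 7/37 = 0.189189.
d = −0.75 · ln(1 − (4/3)·0.189189) = −0.75 · ln(0.747748) = −0.75 · (-0.290689) = 0.2180.

0.2180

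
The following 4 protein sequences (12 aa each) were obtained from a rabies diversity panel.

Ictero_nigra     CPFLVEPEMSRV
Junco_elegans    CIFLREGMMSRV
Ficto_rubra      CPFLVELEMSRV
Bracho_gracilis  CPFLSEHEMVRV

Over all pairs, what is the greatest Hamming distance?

Pairwise Hamming distances:
  Ictero_nigra vs Junco_elegans: 4
  Ictero_nigra vs Ficto_rubra: 1
  Ictero_nigra vs Bracho_gracilis: 3
  Junco_elegans vs Ficto_rubra: 4
  Junco_elegans vs Bracho_gracilis: 5
  Ficto_rubra vs Bracho_gracilis: 3
The largest is 5, between Junco_elegans and Bracho_gracilis.

5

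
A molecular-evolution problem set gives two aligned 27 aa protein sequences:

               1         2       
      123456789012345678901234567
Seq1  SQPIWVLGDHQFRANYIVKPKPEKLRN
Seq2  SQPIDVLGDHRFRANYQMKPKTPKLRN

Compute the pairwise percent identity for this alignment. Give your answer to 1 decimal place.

Mismatches occur at site 5 (W→D), site 11 (Q→R), site 17 (I→Q), site 18 (V→M), site 22 (P→T), site 23 (E→P).
21 of the 27 sites match, so the percent identity is 21/27 × 100 = 77.8%.

77.8%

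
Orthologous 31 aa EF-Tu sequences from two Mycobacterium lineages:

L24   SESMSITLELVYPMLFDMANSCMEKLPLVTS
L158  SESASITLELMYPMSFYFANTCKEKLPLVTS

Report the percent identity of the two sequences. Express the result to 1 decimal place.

Differing sites — 4:M/A; 11:V/M; 15:L/S; 17:D/Y; 18:M/F; 21:S/T; 23:M/K.
24 of the 31 sites match, so the percent identity is 24/31 × 100 = 77.4%.

77.4%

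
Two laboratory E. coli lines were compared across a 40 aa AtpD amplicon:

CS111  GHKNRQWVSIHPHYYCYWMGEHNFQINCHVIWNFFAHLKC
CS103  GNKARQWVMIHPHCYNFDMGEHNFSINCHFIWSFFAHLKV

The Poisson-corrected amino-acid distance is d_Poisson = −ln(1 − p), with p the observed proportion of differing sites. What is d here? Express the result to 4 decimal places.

0.3216

Differing sites — 2:H/N; 4:N/A; 9:S/M; 14:Y/C; 16:C/N; 17:Y/F; 18:W/D; 25:Q/S; 30:V/F; 33:N/S; 40:C/V.
p = 11/40 = 0.275000.
d = −ln(1 − 0.275000) = −ln(0.725000) = 0.3216.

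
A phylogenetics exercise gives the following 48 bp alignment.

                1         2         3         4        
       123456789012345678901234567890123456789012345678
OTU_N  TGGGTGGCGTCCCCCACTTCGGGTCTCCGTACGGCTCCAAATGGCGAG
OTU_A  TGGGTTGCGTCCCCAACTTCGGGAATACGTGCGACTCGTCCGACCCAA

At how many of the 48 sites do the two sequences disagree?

Differing sites — 6:G/T; 15:C/A; 24:T/A; 25:C/A; 27:C/A; 31:A/G; 34:G/A; 38:C/G; 39:A/T; 40:A/C; 41:A/C; 42:T/G; 43:G/A; 44:G/C; 46:G/C; 48:G/A.
That gives 16 mismatches out of 48 aligned sites, so the Hamming distance is 16.

16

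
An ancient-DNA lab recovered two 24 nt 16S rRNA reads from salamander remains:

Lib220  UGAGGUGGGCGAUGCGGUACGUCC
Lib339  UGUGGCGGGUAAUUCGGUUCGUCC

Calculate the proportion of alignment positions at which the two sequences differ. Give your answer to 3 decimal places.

0.250

Differing sites — 3:A/U; 6:U/C; 10:C/U; 11:G/A; 14:G/U; 19:A/U.
There are 6 differences over 24 sites, so p = 6/24 = 0.250.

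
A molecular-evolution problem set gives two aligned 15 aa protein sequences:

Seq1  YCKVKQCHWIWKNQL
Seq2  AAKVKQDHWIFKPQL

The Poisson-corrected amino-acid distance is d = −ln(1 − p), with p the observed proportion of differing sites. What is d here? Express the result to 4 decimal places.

Mismatches occur at site 1 (Y↔A), site 2 (C↔A), site 7 (C↔D), site 11 (W↔F), site 13 (N↔P).
p = 5/15 = 0.333333.
d = −ln(1 − 0.333333) = −ln(0.666667) = 0.4055.

0.4055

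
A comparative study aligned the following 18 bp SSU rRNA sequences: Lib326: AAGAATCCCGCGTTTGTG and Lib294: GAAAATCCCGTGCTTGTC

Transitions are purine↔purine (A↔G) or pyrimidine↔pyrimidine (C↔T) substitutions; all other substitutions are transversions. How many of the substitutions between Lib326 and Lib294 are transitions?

4

Mismatches occur at site 1 (A/G, transition), site 3 (G/A, transition), site 11 (C/T, transition), site 13 (T/C, transition), site 18 (G/C, transversion).
Of the 5 differences, 4 transitions and 1 transversion, so the answer is 4.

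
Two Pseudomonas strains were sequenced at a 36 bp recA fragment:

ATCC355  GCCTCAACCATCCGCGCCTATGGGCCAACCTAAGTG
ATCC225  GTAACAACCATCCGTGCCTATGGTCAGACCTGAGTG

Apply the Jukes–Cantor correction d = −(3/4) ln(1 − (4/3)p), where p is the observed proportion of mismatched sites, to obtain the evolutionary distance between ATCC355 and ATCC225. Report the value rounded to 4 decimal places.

The sequences differ at positions 2 (C/T), 3 (C/A), 4 (T/A), 15 (C/T), 24 (G/T), 26 (C/A), 27 (A/G), 32 (A/G).
p = 8/36 = 0.222222.
d = −0.75 · ln(1 − (4/3)·0.222222) = −0.75 · ln(0.703704) = −0.75 · (-0.351397) = 0.2635.

0.2635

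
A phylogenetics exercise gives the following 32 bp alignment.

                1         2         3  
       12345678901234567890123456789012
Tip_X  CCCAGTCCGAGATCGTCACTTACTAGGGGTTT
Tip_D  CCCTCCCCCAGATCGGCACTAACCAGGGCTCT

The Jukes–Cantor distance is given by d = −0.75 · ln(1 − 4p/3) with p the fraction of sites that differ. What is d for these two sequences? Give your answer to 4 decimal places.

Differing sites — 4:A/T; 5:G/C; 6:T/C; 9:G/C; 16:T/G; 21:T/A; 24:T/C; 29:G/C; 31:T/C.
p = 9/32 = 0.281250.
d = −0.75 · ln(1 − (4/3)·0.281250) = −0.75 · ln(0.625000) = −0.75 · (-0.470004) = 0.3525.

0.3525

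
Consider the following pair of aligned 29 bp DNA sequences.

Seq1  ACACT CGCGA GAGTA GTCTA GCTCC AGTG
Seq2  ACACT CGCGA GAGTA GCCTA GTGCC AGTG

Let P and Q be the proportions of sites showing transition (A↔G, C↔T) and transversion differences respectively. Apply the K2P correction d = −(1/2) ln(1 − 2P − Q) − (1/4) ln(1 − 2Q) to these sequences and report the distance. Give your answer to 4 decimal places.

0.1125

Mismatches occur at site 17 (T/C, transition), site 22 (C/T, transition), site 23 (T/G, transversion).
Of the 3 differences, 2 transitions and 1 transversion over 29 sites: P = 2/29 = 0.068966, Q = 1/29 = 0.034483.
d = −0.5·ln(0.827585) − 0.25·ln(0.931034) = −0.5·(-0.189243) − 0.25·(-0.071459) = 0.1125.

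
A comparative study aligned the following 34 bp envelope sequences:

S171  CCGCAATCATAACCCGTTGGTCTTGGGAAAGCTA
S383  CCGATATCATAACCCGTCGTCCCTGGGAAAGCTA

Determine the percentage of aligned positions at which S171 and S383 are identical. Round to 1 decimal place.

82.4%

Mismatches occur at site 4 (C→A), site 5 (A→T), site 18 (T→C), site 20 (G→T), site 21 (T→C), site 23 (T→C).
28 of the 34 sites match, so the percent identity is 28/34 × 100 = 82.4%.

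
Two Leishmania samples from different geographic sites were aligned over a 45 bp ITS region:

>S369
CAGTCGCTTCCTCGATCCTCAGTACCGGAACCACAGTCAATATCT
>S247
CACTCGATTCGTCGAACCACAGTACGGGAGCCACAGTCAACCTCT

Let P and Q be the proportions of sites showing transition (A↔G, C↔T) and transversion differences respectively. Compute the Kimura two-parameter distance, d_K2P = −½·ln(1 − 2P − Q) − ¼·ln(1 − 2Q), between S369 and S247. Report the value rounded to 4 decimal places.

Mismatches occur at site 3 (G→C, transversion), site 7 (C→A, transversion), site 11 (C→G, transversion), site 16 (T→A, transversion), site 19 (T→A, transversion), site 26 (C→G, transversion), site 30 (A→G, transition), site 41 (T→C, transition), site 42 (A→C, transversion).
Of the 9 differences, 2 transitions and 7 transversions over 45 sites: P = 2/45 = 0.044444, Q = 7/45 = 0.155556.
d = −0.5·ln(0.755556) − 0.25·ln(0.688888) = −0.5·(-0.280301) − 0.25·(-0.372677) = 0.2333.

0.2333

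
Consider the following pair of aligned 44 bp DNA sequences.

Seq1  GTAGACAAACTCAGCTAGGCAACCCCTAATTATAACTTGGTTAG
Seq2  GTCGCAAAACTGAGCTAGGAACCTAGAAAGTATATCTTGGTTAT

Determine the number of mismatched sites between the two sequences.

13

Differing sites — 3:A/C; 5:A/C; 6:C/A; 12:C/G; 20:C/A; 22:A/C; 24:C/T; 25:C/A; 26:C/G; 27:T/A; 30:T/G; 35:A/T; 44:G/T.
That gives 13 mismatches out of 44 aligned sites, so the Hamming distance is 13.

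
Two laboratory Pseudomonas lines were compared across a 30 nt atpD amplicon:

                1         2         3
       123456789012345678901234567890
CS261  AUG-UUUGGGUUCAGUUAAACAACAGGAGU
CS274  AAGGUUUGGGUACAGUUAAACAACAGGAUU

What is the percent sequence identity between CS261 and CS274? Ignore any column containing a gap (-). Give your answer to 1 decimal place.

Excluding the 1 gap column leaves 29 comparable sites.
Differing sites — 2:U/A; 12:U/A; 29:G/U.
26 of the 29 comparable sites match, so the percent identity is 26/29 × 100 = 89.7%.

89.7%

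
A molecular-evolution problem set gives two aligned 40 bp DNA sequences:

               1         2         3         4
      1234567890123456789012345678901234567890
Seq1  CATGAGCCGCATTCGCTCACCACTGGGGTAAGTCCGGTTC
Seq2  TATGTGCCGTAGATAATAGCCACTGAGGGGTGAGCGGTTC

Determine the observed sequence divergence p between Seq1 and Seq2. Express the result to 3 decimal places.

0.400

The sequences differ at positions 1 (C/T), 5 (A/T), 10 (C/T), 12 (T/G), 13 (T/A), 14 (C/T), 15 (G/A), 16 (C/A), 18 (C/A), 19 (A/G), 26 (G/A), 29 (T/G), 30 (A/G), 31 (A/T), 33 (T/A), 34 (C/G).
There are 16 differences over 40 sites, so p = 16/40 = 0.400.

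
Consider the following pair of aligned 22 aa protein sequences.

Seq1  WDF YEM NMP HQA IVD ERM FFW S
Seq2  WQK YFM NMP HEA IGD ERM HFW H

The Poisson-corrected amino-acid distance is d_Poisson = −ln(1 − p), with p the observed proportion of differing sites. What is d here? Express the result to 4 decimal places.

0.3830

Mismatches occur at site 2 (D/Q), site 3 (F/K), site 5 (E/F), site 11 (Q/E), site 14 (V/G), site 19 (F/H), site 22 (S/H).
p = 7/22 = 0.318182.
d = −ln(1 − 0.318182) = −ln(0.681818) = 0.3830.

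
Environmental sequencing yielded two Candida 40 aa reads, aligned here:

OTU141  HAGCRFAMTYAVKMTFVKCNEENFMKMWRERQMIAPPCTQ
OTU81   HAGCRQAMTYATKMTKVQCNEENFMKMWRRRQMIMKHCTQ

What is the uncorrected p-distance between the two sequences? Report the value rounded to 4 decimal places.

The sequences differ at positions 6 (F/Q), 12 (V/T), 16 (F/K), 18 (K/Q), 30 (E/R), 35 (A/M), 36 (P/K), 37 (P/H).
There are 8 differences over 40 sites, so p = 8/40 = 0.2000.

0.2000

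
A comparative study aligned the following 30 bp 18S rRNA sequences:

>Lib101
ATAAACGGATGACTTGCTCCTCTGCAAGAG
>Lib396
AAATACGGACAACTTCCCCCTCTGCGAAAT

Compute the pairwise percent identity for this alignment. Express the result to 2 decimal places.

70.00%

Differing sites — 2:T/A; 4:A/T; 10:T/C; 11:G/A; 16:G/C; 18:T/C; 26:A/G; 28:G/A; 30:G/T.
21 of the 30 sites match, so the percent identity is 21/30 × 100 = 70.00%.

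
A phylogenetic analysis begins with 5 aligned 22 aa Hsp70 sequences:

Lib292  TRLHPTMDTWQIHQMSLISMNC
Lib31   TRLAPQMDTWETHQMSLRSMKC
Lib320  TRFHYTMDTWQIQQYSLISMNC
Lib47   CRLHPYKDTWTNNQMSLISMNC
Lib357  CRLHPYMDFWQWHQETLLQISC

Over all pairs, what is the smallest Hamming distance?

Pairwise Hamming distances:
  Lib292 vs Lib31: 6
  Lib292 vs Lib320: 4
  Lib292 vs Lib47: 6
  Lib292 vs Lib357: 10
  Lib31 vs Lib320: 10
  Lib31 vs Lib47: 9
  Lib31 vs Lib357: 12
  Lib320 vs Lib47: 9
  Lib320 vs Lib357: 13
  Lib47 vs Lib357: 11
The smallest is 4, between Lib292 and Lib320.

4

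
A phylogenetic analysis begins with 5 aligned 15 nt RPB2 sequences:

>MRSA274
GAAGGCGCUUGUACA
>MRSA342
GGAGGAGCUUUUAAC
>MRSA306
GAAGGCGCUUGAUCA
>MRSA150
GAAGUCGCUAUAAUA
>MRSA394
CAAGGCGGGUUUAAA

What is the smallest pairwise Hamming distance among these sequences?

Pairwise Hamming distances:
  MRSA274 vs MRSA342: 5
  MRSA274 vs MRSA306: 2
  MRSA274 vs MRSA150: 5
  MRSA274 vs MRSA394: 5
  MRSA342 vs MRSA306: 7
  MRSA342 vs MRSA150: 7
  MRSA342 vs MRSA394: 6
  MRSA306 vs MRSA150: 5
  MRSA306 vs MRSA394: 7
  MRSA150 vs MRSA394: 7
The smallest is 2, between MRSA274 and MRSA306.

2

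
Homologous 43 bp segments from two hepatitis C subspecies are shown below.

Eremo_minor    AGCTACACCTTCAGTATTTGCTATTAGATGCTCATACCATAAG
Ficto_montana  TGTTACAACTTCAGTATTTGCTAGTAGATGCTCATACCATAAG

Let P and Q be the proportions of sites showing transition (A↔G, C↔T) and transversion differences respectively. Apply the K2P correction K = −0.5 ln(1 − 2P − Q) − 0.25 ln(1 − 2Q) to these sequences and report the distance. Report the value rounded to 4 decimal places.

Mismatches occur at site 1 (A↔T, transversion), site 3 (C↔T, transition), site 8 (C↔A, transversion), site 24 (T↔G, transversion).
Of the 4 differences, 1 transition and 3 transversions over 43 sites: P = 1/43 = 0.023256, Q = 3/43 = 0.069767.
d = −0.5·ln(0.883721) − 0.25·ln(0.860466) = −0.5·(-0.123614) − 0.25·(-0.150281) = 0.0994.

0.0994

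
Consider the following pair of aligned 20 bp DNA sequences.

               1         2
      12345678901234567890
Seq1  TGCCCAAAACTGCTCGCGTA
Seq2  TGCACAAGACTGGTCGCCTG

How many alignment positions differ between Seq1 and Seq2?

Differing sites — 4:C/A; 8:A/G; 13:C/G; 18:G/C; 20:A/G.
That gives 5 mismatches out of 20 aligned sites, so the Hamming distance is 5.

5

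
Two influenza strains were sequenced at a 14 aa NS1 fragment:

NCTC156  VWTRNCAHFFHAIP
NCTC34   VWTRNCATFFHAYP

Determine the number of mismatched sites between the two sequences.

The sequences differ at positions 8 (H/T), 13 (I/Y).
That gives 2 mismatches out of 14 aligned sites, so the Hamming distance is 2.

2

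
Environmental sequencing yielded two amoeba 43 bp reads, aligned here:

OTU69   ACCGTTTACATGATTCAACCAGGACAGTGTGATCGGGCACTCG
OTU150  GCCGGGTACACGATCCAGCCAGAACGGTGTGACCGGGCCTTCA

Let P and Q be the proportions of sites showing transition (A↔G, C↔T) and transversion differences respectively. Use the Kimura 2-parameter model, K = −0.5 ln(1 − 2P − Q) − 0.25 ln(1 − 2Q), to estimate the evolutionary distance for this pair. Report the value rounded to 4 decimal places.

0.3726

Mismatches occur at site 1 (A→G, transition), site 5 (T→G, transversion), site 6 (T→G, transversion), site 11 (T→C, transition), site 15 (T→C, transition), site 18 (A→G, transition), site 23 (G→A, transition), site 26 (A→G, transition), site 33 (T→C, transition), site 39 (A→C, transversion), site 40 (C→T, transition), site 43 (G→A, transition).
Of the 12 differences, 9 transitions and 3 transversions over 43 sites: P = 9/43 = 0.209302, Q = 3/43 = 0.069767.
d = −0.5·ln(0.511629) − 0.25·ln(0.860466) = −0.5·(-0.670156) − 0.25·(-0.150281) = 0.3726.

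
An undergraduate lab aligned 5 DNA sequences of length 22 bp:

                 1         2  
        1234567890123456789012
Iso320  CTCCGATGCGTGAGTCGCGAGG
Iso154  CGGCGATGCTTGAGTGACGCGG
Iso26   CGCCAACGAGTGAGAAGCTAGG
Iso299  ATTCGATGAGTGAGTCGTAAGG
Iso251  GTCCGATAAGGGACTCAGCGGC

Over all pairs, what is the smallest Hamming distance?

5

Pairwise Hamming distances:
  Iso320 vs Iso154: 6
  Iso320 vs Iso26: 7
  Iso320 vs Iso299: 5
  Iso320 vs Iso251: 10
  Iso154 vs Iso26: 10
  Iso154 vs Iso299: 10
  Iso154 vs Iso251: 13
  Iso26 vs Iso299: 9
  Iso26 vs Iso251: 14
  Iso299 vs Iso251: 10
The smallest is 5, between Iso320 and Iso299.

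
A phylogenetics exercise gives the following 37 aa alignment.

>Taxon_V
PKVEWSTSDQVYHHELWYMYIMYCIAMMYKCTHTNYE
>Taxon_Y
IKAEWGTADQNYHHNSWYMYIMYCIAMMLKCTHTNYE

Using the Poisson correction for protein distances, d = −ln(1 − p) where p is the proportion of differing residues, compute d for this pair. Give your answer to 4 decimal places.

Differing sites — 1:P/I; 3:V/A; 6:S/G; 8:S/A; 11:V/N; 15:E/N; 16:L/S; 29:Y/L.
p = 8/37 = 0.216216.
d = −ln(1 − 0.216216) = −ln(0.783784) = 0.2436.

0.2436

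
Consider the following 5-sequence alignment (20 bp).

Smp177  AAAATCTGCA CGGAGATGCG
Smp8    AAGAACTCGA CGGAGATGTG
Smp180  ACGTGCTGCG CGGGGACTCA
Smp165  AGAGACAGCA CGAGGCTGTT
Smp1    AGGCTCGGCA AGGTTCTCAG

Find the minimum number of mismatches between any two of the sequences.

5

Pairwise Hamming distances:
  Smp177 vs Smp8: 5
  Smp177 vs Smp180: 9
  Smp177 vs Smp165: 9
  Smp177 vs Smp1: 10
  Smp8 vs Smp180: 11
  Smp8 vs Smp165: 10
  Smp8 vs Smp1: 12
  Smp180 vs Smp165: 12
  Smp180 vs Smp1: 13
  Smp165 vs Smp1: 11
The smallest is 5, between Smp177 and Smp8.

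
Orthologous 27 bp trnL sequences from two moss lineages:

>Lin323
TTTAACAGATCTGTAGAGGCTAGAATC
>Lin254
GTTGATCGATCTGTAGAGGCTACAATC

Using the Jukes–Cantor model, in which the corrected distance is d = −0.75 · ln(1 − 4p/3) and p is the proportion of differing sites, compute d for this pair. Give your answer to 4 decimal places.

0.2127

The sequences differ at positions 1 (T/G), 4 (A/G), 6 (C/T), 7 (A/C), 23 (G/C).
p = 5/27 = 0.185185.
d = −0.75 · ln(1 − (4/3)·0.185185) = −0.75 · ln(0.753087) = −0.75 · (-0.283575) = 0.2127.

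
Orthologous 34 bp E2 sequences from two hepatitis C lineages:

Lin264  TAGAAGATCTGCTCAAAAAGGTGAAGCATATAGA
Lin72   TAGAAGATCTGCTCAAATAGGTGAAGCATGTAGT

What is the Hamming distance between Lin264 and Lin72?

3

Mismatches occur at site 18 (A→T), site 30 (A→G), site 34 (A→T).
That gives 3 mismatches out of 34 aligned sites, so the Hamming distance is 3.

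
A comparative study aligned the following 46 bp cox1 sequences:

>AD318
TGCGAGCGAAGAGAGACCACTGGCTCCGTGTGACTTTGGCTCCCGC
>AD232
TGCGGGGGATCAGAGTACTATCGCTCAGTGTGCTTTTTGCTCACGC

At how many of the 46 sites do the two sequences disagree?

14

Mismatches occur at site 5 (A↔G), site 7 (C↔G), site 10 (A↔T), site 11 (G↔C), site 16 (A↔T), site 17 (C↔A), site 19 (A↔T), site 20 (C↔A), site 22 (G↔C), site 27 (C↔A), site 33 (A↔C), site 34 (C↔T), site 38 (G↔T), site 43 (C↔A).
That gives 14 mismatches out of 46 aligned sites, so the Hamming distance is 14.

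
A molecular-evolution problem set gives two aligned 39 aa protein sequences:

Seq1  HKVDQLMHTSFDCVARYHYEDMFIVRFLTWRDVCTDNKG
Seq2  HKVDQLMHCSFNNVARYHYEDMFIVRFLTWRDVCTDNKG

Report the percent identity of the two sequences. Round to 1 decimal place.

92.3%

Differing sites — 9:T/C; 12:D/N; 13:C/N.
36 of the 39 sites match, so the percent identity is 36/39 × 100 = 92.3%.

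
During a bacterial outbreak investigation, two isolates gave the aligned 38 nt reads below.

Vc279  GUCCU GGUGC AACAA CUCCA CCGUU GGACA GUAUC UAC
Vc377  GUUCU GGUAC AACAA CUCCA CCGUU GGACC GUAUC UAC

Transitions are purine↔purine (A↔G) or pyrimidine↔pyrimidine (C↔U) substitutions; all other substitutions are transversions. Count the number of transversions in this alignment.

1

Differing sites — 3:C/U (Ti); 9:G/A (Ti); 30:A/C (Tv).
Of the 3 differences, 2 transitions and 1 transversion, so the answer is 1.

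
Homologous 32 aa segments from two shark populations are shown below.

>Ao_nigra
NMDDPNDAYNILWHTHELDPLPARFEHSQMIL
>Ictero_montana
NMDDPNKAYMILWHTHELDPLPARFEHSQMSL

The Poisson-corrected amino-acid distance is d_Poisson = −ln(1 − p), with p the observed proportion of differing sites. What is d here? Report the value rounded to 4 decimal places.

0.0984

The sequences differ at positions 7 (D/K), 10 (N/M), 31 (I/S).
p = 3/32 = 0.093750.
d = −ln(1 − 0.093750) = −ln(0.906250) = 0.0984.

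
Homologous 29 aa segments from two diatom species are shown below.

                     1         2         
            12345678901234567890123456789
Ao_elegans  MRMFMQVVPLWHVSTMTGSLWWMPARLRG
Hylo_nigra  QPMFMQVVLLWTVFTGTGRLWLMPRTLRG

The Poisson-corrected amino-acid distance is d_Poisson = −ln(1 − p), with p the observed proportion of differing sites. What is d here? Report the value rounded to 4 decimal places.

0.4229

Mismatches occur at site 1 (M↔Q), site 2 (R↔P), site 9 (P↔L), site 12 (H↔T), site 14 (S↔F), site 16 (M↔G), site 19 (S↔R), site 22 (W↔L), site 25 (A↔R), site 26 (R↔T).
p = 10/29 = 0.344828.
d = −ln(1 − 0.344828) = −ln(0.655172) = 0.4229.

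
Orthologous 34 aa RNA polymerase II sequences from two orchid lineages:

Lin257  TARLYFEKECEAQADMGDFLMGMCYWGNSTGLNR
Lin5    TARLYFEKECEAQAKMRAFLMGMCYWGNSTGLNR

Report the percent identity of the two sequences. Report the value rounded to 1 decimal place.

Mismatches occur at site 15 (D/K), site 17 (G/R), site 18 (D/A).
31 of the 34 sites match, so the percent identity is 31/34 × 100 = 91.2%.

91.2%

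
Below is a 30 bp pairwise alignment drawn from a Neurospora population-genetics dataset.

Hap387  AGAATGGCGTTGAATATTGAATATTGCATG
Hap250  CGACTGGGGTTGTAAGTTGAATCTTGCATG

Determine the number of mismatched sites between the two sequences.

7

Differing sites — 1:A/C; 4:A/C; 8:C/G; 13:A/T; 15:T/A; 16:A/G; 23:A/C.
That gives 7 mismatches out of 30 aligned sites, so the Hamming distance is 7.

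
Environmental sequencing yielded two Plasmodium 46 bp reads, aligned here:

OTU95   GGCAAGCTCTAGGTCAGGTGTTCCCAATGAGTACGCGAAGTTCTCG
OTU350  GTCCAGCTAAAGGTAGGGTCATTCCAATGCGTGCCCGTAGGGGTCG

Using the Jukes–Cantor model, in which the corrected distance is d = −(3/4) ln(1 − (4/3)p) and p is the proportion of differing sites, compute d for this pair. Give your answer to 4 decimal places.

0.4674

Differing sites — 2:G/T; 4:A/C; 9:C/A; 10:T/A; 15:C/A; 16:A/G; 20:G/C; 21:T/A; 23:C/T; 30:A/C; 33:A/G; 35:G/C; 38:A/T; 41:T/G; 42:T/G; 43:C/G.
p = 16/46 = 0.347826.
d = −0.75 · ln(1 − (4/3)·0.347826) = −0.75 · ln(0.536232) = −0.75 · (-0.623188) = 0.4674.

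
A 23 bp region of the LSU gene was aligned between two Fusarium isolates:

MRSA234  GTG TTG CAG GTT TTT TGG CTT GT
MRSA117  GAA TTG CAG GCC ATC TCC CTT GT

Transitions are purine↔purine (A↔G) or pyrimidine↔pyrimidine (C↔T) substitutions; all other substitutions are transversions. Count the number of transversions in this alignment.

4

Differing sites — 2:T/A (Tv); 3:G/A (Ti); 11:T/C (Ti); 12:T/C (Ti); 13:T/A (Tv); 15:T/C (Ti); 17:G/C (Tv); 18:G/C (Tv).
Of the 8 differences, 4 transitions and 4 transversions, so the answer is 4.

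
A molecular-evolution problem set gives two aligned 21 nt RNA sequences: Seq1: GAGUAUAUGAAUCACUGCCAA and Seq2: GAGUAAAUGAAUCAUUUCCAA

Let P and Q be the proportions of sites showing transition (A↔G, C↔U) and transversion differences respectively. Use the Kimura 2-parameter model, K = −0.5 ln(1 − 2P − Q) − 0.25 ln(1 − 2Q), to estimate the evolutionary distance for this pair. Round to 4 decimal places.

0.1585

The sequences differ at positions 6 (U/A, transversion), 15 (C/U, transition), 17 (G/U, transversion).
Of the 3 differences, 1 transition and 2 transversions over 21 sites: P = 1/21 = 0.047619, Q = 2/21 = 0.095238.
d = −0.5·ln(0.809524) − 0.25·ln(0.809524) = −0.5·(-0.211309) − 0.25·(-0.211309) = 0.1585.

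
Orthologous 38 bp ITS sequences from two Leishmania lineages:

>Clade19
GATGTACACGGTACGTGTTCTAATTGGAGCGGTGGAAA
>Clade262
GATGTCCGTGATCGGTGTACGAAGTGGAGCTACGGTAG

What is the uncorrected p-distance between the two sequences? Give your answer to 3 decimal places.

0.368

Mismatches occur at site 6 (A→C), site 8 (A→G), site 9 (C→T), site 11 (G→A), site 13 (A→C), site 14 (C→G), site 19 (T→A), site 21 (T→G), site 24 (T→G), site 31 (G→T), site 32 (G→A), site 33 (T→C), site 36 (A→T), site 38 (A→G).
There are 14 differences over 38 sites, so p = 14/38 = 0.368.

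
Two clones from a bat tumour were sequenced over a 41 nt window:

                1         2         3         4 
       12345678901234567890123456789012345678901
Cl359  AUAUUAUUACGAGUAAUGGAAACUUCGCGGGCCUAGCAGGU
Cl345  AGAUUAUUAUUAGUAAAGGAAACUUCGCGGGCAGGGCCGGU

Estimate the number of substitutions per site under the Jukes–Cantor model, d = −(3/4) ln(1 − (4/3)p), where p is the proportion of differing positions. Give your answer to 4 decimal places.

0.2260

Mismatches occur at site 2 (U↔G), site 10 (C↔U), site 11 (G↔U), site 17 (U↔A), site 33 (C↔A), site 34 (U↔G), site 35 (A↔G), site 38 (A↔C).
p = 8/41 = 0.195122.
d = −0.75 · ln(1 − (4/3)·0.195122) = −0.75 · ln(0.739837) = −0.75 · (-0.301325) = 0.2260.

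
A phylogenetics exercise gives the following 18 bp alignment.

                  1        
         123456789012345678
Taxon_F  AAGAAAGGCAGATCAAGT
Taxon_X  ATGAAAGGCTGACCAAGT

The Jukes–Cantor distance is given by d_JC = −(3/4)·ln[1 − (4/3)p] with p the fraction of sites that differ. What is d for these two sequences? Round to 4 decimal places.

0.1885

The sequences differ at positions 2 (A/T), 10 (A/T), 13 (T/C).
p = 3/18 = 0.166667.
d = −0.75 · ln(1 − (4/3)·0.166667) = −0.75 · ln(0.777777) = −0.75 · (-0.251315) = 0.1885.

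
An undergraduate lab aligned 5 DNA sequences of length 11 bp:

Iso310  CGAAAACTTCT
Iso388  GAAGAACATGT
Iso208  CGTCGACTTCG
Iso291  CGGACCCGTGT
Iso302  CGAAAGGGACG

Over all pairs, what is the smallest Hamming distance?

4

Pairwise Hamming distances:
  Iso310 vs Iso388: 5
  Iso310 vs Iso208: 4
  Iso310 vs Iso291: 5
  Iso310 vs Iso302: 5
  Iso388 vs Iso208: 8
  Iso388 vs Iso291: 7
  Iso388 vs Iso302: 9
  Iso208 vs Iso291: 7
  Iso208 vs Iso302: 7
  Iso291 vs Iso302: 7
The smallest is 4, between Iso310 and Iso208.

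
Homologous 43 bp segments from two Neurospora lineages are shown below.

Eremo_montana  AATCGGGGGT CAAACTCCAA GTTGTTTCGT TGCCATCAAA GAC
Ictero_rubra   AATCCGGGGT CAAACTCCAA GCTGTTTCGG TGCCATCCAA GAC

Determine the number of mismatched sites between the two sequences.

4

Differing sites — 5:G/C; 22:T/C; 30:T/G; 38:A/C.
That gives 4 mismatches out of 43 aligned sites, so the Hamming distance is 4.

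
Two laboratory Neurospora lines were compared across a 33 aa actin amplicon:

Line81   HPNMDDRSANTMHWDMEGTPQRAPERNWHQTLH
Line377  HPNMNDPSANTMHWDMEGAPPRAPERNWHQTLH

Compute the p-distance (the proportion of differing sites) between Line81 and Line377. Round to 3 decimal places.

Mismatches occur at site 5 (D/N), site 7 (R/P), site 19 (T/A), site 21 (Q/P).
There are 4 differences over 33 sites, so p = 4/33 = 0.121.

0.121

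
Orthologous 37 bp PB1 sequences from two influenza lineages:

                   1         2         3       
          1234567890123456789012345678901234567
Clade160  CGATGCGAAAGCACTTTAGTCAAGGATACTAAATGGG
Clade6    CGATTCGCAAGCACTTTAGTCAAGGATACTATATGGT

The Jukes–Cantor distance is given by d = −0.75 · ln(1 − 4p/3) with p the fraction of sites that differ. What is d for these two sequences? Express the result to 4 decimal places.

Differing sites — 5:G/T; 8:A/C; 32:A/T; 37:G/T.
p = 4/37 = 0.108108.
d = −0.75 · ln(1 − (4/3)·0.108108) = −0.75 · ln(0.855856) = −0.75 · (-0.155653) = 0.1167.

0.1167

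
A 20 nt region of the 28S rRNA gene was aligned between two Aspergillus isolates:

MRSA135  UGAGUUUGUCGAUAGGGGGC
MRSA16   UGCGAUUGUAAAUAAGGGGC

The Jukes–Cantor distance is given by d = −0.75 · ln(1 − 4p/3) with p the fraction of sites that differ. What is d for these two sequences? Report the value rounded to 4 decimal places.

The sequences differ at positions 3 (A/C), 5 (U/A), 10 (C/A), 11 (G/A), 15 (G/A).
p = 5/20 = 0.250000.
d = −0.75 · ln(1 − (4/3)·0.250000) = −0.75 · ln(0.666667) = −0.75 · (-0.405465) = 0.3041.

0.3041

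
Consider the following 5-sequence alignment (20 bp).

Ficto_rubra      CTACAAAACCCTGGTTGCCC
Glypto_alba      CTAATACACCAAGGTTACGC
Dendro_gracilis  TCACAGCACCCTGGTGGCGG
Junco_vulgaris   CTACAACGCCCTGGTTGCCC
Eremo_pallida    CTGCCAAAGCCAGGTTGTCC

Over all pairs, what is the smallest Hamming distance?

2

Pairwise Hamming distances:
  Ficto_rubra vs Glypto_alba: 7
  Ficto_rubra vs Dendro_gracilis: 7
  Ficto_rubra vs Junco_vulgaris: 2
  Ficto_rubra vs Eremo_pallida: 5
  Glypto_alba vs Dendro_gracilis: 10
  Glypto_alba vs Junco_vulgaris: 7
  Glypto_alba vs Eremo_pallida: 9
  Dendro_gracilis vs Junco_vulgaris: 7
  Dendro_gracilis vs Eremo_pallida: 12
  Junco_vulgaris vs Eremo_pallida: 7
The smallest is 2, between Ficto_rubra and Junco_vulgaris.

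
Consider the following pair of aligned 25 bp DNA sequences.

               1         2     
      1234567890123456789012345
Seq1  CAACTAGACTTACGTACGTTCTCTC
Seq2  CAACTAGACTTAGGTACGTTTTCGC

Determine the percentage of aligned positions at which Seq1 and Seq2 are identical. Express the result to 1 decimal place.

Differing sites — 13:C/G; 21:C/T; 24:T/G.
22 of the 25 sites match, so the percent identity is 22/25 × 100 = 88.0%.

88.0%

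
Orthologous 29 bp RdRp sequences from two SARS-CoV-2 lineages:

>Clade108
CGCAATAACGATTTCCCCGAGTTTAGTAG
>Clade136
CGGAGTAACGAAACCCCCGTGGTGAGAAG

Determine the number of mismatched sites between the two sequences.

The sequences differ at positions 3 (C/G), 5 (A/G), 12 (T/A), 13 (T/A), 14 (T/C), 20 (A/T), 22 (T/G), 24 (T/G), 27 (T/A).
That gives 9 mismatches out of 29 aligned sites, so the Hamming distance is 9.

9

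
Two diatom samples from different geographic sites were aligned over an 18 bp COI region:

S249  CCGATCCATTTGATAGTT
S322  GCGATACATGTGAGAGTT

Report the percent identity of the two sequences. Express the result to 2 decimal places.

77.78%

Differing sites — 1:C/G; 6:C/A; 10:T/G; 14:T/G.
14 of the 18 sites match, so the percent identity is 14/18 × 100 = 77.78%.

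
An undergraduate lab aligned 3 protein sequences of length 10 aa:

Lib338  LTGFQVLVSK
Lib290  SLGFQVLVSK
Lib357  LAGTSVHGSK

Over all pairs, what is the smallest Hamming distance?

Pairwise Hamming distances:
  Lib338 vs Lib290: 2
  Lib338 vs Lib357: 5
  Lib290 vs Lib357: 6
The smallest is 2, between Lib338 and Lib290.

2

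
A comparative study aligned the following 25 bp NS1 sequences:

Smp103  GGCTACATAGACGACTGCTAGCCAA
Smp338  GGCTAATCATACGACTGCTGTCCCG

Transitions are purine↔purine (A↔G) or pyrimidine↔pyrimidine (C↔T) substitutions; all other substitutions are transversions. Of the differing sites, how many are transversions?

5

Differing sites — 6:C/A (Tv); 7:A/T (Tv); 8:T/C (Ti); 10:G/T (Tv); 20:A/G (Ti); 21:G/T (Tv); 24:A/C (Tv); 25:A/G (Ti).
Of the 8 differences, 3 transitions and 5 transversions, so the answer is 5.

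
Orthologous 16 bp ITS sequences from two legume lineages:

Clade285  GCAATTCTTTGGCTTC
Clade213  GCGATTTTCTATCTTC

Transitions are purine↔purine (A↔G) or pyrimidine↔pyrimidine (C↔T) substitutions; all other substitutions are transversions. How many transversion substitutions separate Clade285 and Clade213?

1

The sequences differ at positions 3 (A/G, transition), 7 (C/T, transition), 9 (T/C, transition), 11 (G/A, transition), 12 (G/T, transversion).
Of the 5 differences, 4 transitions and 1 transversion, so the answer is 1.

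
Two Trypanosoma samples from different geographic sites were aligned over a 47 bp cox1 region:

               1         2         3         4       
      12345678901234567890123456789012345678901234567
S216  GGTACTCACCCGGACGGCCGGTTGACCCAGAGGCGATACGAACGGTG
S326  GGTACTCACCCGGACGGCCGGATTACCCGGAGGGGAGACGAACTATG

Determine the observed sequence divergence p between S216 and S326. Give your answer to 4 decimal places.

0.1489

Mismatches occur at site 22 (T→A), site 24 (G→T), site 29 (A→G), site 34 (C→G), site 37 (T→G), site 44 (G→T), site 45 (G→A).
There are 7 differences over 47 sites, so p = 7/47 = 0.1489.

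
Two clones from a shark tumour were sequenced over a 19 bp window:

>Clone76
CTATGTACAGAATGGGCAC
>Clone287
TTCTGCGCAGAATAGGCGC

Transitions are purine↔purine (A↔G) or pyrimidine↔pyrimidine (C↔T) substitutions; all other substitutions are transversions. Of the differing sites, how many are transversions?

1

The sequences differ at positions 1 (C/T, transition), 3 (A/C, transversion), 6 (T/C, transition), 7 (A/G, transition), 14 (G/A, transition), 18 (A/G, transition).
Of the 6 differences, 5 transitions and 1 transversion, so the answer is 1.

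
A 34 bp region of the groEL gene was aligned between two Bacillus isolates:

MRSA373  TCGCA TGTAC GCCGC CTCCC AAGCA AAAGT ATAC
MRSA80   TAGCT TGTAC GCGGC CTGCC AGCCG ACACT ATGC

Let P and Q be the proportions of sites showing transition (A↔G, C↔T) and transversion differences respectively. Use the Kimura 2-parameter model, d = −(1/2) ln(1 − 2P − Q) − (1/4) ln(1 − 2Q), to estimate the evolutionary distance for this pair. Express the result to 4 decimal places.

Mismatches occur at site 2 (C→A, transversion), site 5 (A→T, transversion), site 13 (C→G, transversion), site 18 (C→G, transversion), site 22 (A→G, transition), site 23 (G→C, transversion), site 25 (A→G, transition), site 27 (A→C, transversion), site 29 (G→C, transversion), site 33 (A→G, transition).
Of the 10 differences, 3 transitions and 7 transversions over 34 sites: P = 3/34 = 0.088235, Q = 7/34 = 0.205882.
d = −0.5·ln(0.617648) − 0.25·ln(0.588236) = −0.5·(-0.481837) − 0.25·(-0.530627) = 0.3736.

0.3736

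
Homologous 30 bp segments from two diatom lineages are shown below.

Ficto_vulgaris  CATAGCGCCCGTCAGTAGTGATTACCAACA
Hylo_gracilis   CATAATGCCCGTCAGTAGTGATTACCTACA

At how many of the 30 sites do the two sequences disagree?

Mismatches occur at site 5 (G→A), site 6 (C→T), site 27 (A→T).
That gives 3 mismatches out of 30 aligned sites, so the Hamming distance is 3.

3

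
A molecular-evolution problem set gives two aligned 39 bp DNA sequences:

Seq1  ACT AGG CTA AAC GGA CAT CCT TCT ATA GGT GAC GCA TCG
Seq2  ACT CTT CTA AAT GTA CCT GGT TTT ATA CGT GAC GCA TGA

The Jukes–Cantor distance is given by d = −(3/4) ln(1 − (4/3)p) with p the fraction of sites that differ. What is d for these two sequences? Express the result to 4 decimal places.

The sequences differ at positions 4 (A/C), 5 (G/T), 6 (G/T), 12 (C/T), 14 (G/T), 17 (A/C), 19 (C/G), 20 (C/G), 23 (C/T), 28 (G/C), 38 (C/G), 39 (G/A).
p = 12/39 = 0.307692.
d = −0.75 · ln(1 − (4/3)·0.307692) = −0.75 · ln(0.589744) = −0.75 · (-0.528067) = 0.3961.

0.3961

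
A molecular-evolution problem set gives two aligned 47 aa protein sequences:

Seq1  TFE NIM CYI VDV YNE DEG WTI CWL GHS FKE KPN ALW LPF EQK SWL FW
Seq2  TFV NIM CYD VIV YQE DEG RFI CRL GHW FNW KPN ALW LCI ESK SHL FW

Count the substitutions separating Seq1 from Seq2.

14

The sequences differ at positions 3 (E/V), 9 (I/D), 11 (D/I), 14 (N/Q), 19 (W/R), 20 (T/F), 23 (W/R), 27 (S/W), 29 (K/N), 30 (E/W), 38 (P/C), 39 (F/I), 41 (Q/S), 44 (W/H).
That gives 14 mismatches out of 47 aligned sites, so the Hamming distance is 14.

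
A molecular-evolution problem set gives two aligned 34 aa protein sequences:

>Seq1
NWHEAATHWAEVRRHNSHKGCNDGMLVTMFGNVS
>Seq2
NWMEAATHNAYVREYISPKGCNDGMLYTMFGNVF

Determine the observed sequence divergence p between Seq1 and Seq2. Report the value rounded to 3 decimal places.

0.265

Mismatches occur at site 3 (H→M), site 9 (W→N), site 11 (E→Y), site 14 (R→E), site 15 (H→Y), site 16 (N→I), site 18 (H→P), site 27 (V→Y), site 34 (S→F).
There are 9 differences over 34 sites, so p = 9/34 = 0.265.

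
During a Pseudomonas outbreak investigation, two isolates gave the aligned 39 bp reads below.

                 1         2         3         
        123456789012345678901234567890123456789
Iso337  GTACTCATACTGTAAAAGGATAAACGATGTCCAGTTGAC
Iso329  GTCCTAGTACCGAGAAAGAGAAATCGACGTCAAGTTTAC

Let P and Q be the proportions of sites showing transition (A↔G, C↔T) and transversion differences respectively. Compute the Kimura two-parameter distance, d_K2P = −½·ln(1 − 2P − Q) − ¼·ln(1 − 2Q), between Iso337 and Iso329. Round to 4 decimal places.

The sequences differ at positions 3 (A/C, transversion), 6 (C/A, transversion), 7 (A/G, transition), 11 (T/C, transition), 13 (T/A, transversion), 14 (A/G, transition), 19 (G/A, transition), 20 (A/G, transition), 21 (T/A, transversion), 24 (A/T, transversion), 28 (T/C, transition), 32 (C/A, transversion), 37 (G/T, transversion).
Of the 13 differences, 6 transitions and 7 transversions over 39 sites: P = 6/39 = 0.153846, Q = 7/39 = 0.179487.
d = −0.5·ln(0.512821) − 0.25·ln(0.641026) = −0.5·(-0.667828) − 0.25·(-0.444685) = 0.4451.

0.4451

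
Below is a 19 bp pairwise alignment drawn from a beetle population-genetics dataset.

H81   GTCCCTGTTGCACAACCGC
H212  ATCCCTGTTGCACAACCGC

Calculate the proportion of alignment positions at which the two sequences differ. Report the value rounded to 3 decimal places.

0.053

The sequences differ at position 1 (G/A).
There are 1 differences over 19 sites, so p = 1/19 = 0.053.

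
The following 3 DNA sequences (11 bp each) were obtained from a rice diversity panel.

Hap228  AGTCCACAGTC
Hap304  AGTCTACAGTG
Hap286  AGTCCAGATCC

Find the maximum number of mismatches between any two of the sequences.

Pairwise Hamming distances:
  Hap228 vs Hap304: 2
  Hap228 vs Hap286: 3
  Hap304 vs Hap286: 5
The largest is 5, between Hap304 and Hap286.

5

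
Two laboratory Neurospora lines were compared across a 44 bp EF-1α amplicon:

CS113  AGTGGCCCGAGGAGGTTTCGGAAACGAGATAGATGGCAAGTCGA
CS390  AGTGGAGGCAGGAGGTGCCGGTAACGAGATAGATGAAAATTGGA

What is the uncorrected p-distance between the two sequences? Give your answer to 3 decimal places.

Differing sites — 6:C/A; 7:C/G; 8:C/G; 9:G/C; 17:T/G; 18:T/C; 22:A/T; 36:G/A; 37:C/A; 40:G/T; 42:C/G.
There are 11 differences over 44 sites, so p = 11/44 = 0.250.

0.250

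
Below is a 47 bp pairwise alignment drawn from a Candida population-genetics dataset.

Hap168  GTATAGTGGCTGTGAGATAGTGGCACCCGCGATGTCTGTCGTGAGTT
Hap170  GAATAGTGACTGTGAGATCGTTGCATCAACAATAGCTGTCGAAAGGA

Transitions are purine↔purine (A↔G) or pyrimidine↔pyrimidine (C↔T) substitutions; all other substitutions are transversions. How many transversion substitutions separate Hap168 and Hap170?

The sequences differ at positions 2 (T/A, transversion), 9 (G/A, transition), 19 (A/C, transversion), 22 (G/T, transversion), 26 (C/T, transition), 28 (C/A, transversion), 29 (G/A, transition), 31 (G/A, transition), 34 (G/A, transition), 35 (T/G, transversion), 42 (T/A, transversion), 43 (G/A, transition), 46 (T/G, transversion), 47 (T/A, transversion).
Of the 14 differences, 6 transitions and 8 transversions, so the answer is 8.

8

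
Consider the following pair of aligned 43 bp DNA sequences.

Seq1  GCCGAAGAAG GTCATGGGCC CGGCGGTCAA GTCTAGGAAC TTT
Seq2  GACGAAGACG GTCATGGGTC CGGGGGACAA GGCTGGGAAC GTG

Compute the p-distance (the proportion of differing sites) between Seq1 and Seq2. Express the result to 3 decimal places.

0.209

The sequences differ at positions 2 (C/A), 9 (A/C), 19 (C/T), 24 (C/G), 27 (T/A), 32 (T/G), 35 (A/G), 41 (T/G), 43 (T/G).
There are 9 differences over 43 sites, so p = 9/43 = 0.209.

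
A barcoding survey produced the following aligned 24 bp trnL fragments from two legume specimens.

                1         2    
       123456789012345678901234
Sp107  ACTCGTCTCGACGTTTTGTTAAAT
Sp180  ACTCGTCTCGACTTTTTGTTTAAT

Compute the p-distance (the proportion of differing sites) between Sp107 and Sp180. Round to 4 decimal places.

Mismatches occur at site 13 (G/T), site 21 (A/T).
There are 2 differences over 24 sites, so p = 2/24 = 0.0833.

0.0833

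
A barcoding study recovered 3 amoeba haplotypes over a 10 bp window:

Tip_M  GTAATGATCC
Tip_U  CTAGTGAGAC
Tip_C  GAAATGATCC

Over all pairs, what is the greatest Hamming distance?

5

Pairwise Hamming distances:
  Tip_M vs Tip_U: 4
  Tip_M vs Tip_C: 1
  Tip_U vs Tip_C: 5
The largest is 5, between Tip_U and Tip_C.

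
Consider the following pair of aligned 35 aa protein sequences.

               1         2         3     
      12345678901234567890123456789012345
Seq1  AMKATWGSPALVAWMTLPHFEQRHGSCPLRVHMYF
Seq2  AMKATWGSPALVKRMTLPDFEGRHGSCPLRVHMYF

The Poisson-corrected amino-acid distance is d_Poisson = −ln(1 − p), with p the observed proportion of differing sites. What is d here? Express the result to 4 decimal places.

0.1214

Differing sites — 13:A/K; 14:W/R; 19:H/D; 22:Q/G.
p = 4/35 = 0.114286.
d = −ln(1 − 0.114286) = −ln(0.885714) = 0.1214.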